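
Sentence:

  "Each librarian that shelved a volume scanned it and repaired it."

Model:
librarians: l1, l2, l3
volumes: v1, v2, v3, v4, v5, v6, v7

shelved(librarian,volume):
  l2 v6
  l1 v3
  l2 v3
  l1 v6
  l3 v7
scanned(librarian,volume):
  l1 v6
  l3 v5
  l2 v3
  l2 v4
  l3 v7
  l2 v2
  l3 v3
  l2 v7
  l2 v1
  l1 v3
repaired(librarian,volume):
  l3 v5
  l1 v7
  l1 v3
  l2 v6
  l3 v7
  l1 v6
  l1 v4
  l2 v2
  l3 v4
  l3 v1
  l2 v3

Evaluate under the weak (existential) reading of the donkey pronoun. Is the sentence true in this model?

True

"it" takes "a volume" as antecedent — a donkey pronoun bound across the clause boundary.
Weak reading: every librarian l with some shelved-volume has at least one shelved-volume v such that scanned(l,v) ∧ repaired(l,v).
Per librarian: l1:✓  l2:✓  l3:✓
Every librarian in the restrictor has a witness.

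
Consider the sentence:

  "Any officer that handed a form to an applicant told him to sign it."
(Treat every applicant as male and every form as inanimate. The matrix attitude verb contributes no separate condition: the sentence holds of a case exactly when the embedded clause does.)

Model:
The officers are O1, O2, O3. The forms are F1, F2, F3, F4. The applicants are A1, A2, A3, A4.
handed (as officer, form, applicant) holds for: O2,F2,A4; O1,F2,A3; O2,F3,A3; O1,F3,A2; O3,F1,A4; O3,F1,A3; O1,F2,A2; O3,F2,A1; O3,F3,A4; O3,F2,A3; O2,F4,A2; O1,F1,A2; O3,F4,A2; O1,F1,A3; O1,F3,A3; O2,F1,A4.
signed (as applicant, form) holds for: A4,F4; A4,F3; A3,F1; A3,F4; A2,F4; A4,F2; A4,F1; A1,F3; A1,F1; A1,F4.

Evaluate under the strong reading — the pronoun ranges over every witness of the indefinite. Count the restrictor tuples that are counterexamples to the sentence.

"him" takes "an applicant" as antecedent and "it" takes "a form"; both are donkey pronouns co-varying with the restrictor.
Strong reading: for every (o,f,a) with handed(o,f,a), signed(a,f).
Restrictor triples: (O1,F1,A2)→signed(A2,F1) ✗  (O1,F1,A3)→signed(A3,F1) ✓  (O1,F2,A2)→signed(A2,F2) ✗  (O1,F2,A3)→signed(A3,F2) ✗  (O1,F3,A2)→signed(A2,F3) ✗  (O1,F3,A3)→signed(A3,F3) ✗  (O2,F1,A4)→signed(A4,F1) ✓  (O2,F2,A4)→signed(A4,F2) ✓  (O2,F3,A3)→signed(A3,F3) ✗  (O2,F4,A2)→signed(A2,F4) ✓  (O3,F1,A3)→signed(A3,F1) ✓  (O3,F1,A4)→signed(A4,F1) ✓  (O3,F2,A1)→signed(A1,F2) ✗  (O3,F2,A3)→signed(A3,F2) ✗  (O3,F3,A4)→signed(A4,F3) ✓  (O3,F4,A2)→signed(A2,F4) ✓
Counterexamples (restrictor triples failing the scope): 8.

8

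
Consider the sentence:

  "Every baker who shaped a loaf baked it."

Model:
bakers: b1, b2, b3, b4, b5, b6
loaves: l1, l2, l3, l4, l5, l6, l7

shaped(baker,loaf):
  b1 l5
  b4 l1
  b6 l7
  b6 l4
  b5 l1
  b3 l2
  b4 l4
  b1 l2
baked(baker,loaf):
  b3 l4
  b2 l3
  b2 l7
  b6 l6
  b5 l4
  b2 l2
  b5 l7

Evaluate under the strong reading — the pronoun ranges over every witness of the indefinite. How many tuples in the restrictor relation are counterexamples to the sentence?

"it" takes "a loaf" as antecedent — a donkey pronoun bound across the clause boundary.
Strong reading: for every (b,l) with shaped(b,l), baked(b,l).
Restrictor pairs: (b1,l2) ✗  (b1,l5) ✗  (b3,l2) ✗  (b4,l1) ✗  (b4,l4) ✗  (b5,l1) ✗  (b6,l4) ✗  (b6,l7) ✗
Counterexamples (restrictor pairs failing the scope): 8.

8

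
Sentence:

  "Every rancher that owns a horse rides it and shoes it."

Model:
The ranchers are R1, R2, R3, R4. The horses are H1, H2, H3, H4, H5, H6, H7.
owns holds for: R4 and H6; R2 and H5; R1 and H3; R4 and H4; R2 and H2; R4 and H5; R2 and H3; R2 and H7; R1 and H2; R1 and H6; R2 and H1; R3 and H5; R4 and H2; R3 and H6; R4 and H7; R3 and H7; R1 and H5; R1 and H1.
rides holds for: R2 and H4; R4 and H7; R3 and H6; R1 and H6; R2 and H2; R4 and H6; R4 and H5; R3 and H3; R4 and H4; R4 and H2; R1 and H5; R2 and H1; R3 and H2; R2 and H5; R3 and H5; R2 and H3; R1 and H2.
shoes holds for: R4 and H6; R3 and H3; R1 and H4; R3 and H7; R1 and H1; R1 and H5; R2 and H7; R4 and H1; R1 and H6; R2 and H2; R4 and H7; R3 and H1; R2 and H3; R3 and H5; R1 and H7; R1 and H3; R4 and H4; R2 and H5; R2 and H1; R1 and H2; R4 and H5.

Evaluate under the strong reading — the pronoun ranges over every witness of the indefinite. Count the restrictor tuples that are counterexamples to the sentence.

6

"it" takes "a horse" as antecedent — a donkey pronoun bound across the clause boundary.
Strong reading: for every (r,h) with owns(r,h), rides(r,h) ∧ shoes(r,h).
Restrictor pairs: (R1,H1) ✗  (R1,H2) ✓  (R1,H3) ✗  (R1,H5) ✓  (R1,H6) ✓  (R2,H1) ✓  (R2,H2) ✓  (R2,H3) ✓  (R2,H5) ✓  (R2,H7) ✗  (R3,H5) ✓  (R3,H6) ✗  (R3,H7) ✗  (R4,H2) ✗  (R4,H4) ✓  (R4,H5) ✓  (R4,H6) ✓  (R4,H7) ✓
Counterexamples (restrictor pairs failing the scope): 6.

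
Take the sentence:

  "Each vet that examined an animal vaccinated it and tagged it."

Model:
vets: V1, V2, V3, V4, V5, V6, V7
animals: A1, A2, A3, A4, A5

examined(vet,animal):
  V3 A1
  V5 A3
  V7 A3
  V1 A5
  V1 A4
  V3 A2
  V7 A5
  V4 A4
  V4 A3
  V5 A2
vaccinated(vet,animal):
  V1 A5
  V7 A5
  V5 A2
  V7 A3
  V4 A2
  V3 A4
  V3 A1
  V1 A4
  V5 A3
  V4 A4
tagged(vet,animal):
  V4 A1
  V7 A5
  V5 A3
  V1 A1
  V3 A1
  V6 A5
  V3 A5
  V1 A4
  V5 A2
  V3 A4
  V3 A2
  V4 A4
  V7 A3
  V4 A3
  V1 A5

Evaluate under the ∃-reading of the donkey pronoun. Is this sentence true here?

"it" takes "an animal" as antecedent — a donkey pronoun bound across the clause boundary.
Weak reading: every vet v with some examined-animal has at least one examined-animal a such that vaccinated(v,a) ∧ tagged(v,a).
Per vet: V1:✓  V3:✓  V4:✓  V5:✓  V7:✓
Every vet in the restrictor has a witness.

True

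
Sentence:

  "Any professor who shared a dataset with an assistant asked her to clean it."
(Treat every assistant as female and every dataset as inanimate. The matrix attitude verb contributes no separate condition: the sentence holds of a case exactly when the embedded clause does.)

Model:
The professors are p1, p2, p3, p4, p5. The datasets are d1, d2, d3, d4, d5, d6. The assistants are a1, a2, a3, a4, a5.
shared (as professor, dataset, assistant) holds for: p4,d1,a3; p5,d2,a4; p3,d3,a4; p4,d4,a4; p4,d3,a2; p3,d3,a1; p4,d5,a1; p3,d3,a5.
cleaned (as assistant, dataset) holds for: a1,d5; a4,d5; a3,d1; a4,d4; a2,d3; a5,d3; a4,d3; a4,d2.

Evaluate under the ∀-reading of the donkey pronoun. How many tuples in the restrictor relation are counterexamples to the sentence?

"her" takes "an assistant" as antecedent and "it" takes "a dataset"; both are donkey pronouns co-varying with the restrictor.
Strong reading: for every (p,d,a) with shared(p,d,a), cleaned(a,d).
Restrictor triples: (p3,d3,a1)→cleaned(a1,d3) ✗  (p3,d3,a4)→cleaned(a4,d3) ✓  (p3,d3,a5)→cleaned(a5,d3) ✓  (p4,d1,a3)→cleaned(a3,d1) ✓  (p4,d3,a2)→cleaned(a2,d3) ✓  (p4,d4,a4)→cleaned(a4,d4) ✓  (p4,d5,a1)→cleaned(a1,d5) ✓  (p5,d2,a4)→cleaned(a4,d2) ✓
Counterexamples (restrictor triples failing the scope): 1.

1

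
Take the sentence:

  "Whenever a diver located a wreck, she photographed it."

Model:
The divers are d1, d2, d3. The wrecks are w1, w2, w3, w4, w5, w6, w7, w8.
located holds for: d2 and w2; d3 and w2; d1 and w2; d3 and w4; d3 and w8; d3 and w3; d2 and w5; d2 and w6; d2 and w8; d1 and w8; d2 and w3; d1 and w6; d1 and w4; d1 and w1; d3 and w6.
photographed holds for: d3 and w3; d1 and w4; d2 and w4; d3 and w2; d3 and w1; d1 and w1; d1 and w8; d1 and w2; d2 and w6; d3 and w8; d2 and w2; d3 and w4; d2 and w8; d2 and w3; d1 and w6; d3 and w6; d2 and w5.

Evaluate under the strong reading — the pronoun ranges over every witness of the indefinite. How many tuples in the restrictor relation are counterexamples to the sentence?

0

"it" takes "a wreck" as antecedent — a donkey pronoun bound across the clause boundary.
Strong reading: for every (d,w) with located(d,w), photographed(d,w).
Restrictor pairs: (d1,w1) ✓  (d1,w2) ✓  (d1,w4) ✓  (d1,w6) ✓  (d1,w8) ✓  (d2,w2) ✓  (d2,w3) ✓  (d2,w5) ✓  (d2,w6) ✓  (d2,w8) ✓  (d3,w2) ✓  (d3,w3) ✓  (d3,w4) ✓  (d3,w6) ✓  (d3,w8) ✓
Counterexamples (restrictor pairs failing the scope): 0.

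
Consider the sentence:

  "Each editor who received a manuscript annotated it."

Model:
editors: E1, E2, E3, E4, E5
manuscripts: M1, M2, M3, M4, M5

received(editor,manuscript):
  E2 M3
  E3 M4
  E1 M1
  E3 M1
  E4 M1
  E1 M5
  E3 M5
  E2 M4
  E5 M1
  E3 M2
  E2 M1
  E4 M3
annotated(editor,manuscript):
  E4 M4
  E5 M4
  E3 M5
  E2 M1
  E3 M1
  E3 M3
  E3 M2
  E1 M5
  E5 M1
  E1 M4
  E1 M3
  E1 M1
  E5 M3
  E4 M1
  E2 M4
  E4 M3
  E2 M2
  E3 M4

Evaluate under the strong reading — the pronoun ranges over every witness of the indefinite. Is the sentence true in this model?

False

"it" takes "a manuscript" as antecedent — a donkey pronoun bound across the clause boundary.
Strong reading: for every (e,m) with received(e,m), annotated(e,m).
Restrictor pairs: (E1,M1) ✓  (E1,M5) ✓  (E2,M1) ✓  (E2,M3) ✗  (E2,M4) ✓  (E3,M1) ✓  (E3,M2) ✓  (E3,M4) ✓  (E3,M5) ✓  (E4,M1) ✓  (E4,M3) ✓  (E5,M1) ✓
Counterexample: (E2,M3) is in received but fails the scope.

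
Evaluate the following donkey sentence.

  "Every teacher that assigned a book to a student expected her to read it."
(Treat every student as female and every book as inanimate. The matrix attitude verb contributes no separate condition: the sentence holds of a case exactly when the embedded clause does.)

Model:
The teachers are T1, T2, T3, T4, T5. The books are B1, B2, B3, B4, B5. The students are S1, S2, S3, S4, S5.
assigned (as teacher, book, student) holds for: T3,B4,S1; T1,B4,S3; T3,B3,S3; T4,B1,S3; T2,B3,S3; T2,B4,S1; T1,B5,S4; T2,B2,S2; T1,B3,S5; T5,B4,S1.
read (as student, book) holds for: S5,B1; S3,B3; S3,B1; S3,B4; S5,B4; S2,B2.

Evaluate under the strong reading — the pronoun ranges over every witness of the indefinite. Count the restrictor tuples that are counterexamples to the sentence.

"her" takes "a student" as antecedent and "it" takes "a book"; both are donkey pronouns co-varying with the restrictor.
Strong reading: for every (t,b,s) with assigned(t,b,s), read(s,b).
Restrictor triples: (T1,B3,S5)→read(S5,B3) ✗  (T1,B4,S3)→read(S3,B4) ✓  (T1,B5,S4)→read(S4,B5) ✗  (T2,B2,S2)→read(S2,B2) ✓  (T2,B3,S3)→read(S3,B3) ✓  (T2,B4,S1)→read(S1,B4) ✗  (T3,B3,S3)→read(S3,B3) ✓  (T3,B4,S1)→read(S1,B4) ✗  (T4,B1,S3)→read(S3,B1) ✓  (T5,B4,S1)→read(S1,B4) ✗
Counterexamples (restrictor triples failing the scope): 5.

5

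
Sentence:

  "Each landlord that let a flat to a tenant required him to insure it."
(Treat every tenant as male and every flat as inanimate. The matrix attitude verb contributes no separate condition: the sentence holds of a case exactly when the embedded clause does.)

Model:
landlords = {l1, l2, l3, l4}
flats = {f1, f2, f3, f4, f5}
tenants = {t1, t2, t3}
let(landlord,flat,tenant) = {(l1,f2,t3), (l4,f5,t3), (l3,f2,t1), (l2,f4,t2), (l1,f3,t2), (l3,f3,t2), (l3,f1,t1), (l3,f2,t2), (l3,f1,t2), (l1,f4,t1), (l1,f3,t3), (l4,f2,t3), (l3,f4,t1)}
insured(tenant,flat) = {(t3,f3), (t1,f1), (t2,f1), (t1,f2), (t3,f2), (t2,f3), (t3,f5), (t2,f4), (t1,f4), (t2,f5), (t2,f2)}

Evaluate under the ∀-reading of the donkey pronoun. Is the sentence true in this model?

"him" takes "a tenant" as antecedent and "it" takes "a flat"; both are donkey pronouns co-varying with the restrictor.
Strong reading: for every (l,f,t) with let(l,f,t), insured(t,f).
Restrictor triples: (l1,f2,t3)→insured(t3,f2) ✓  (l1,f3,t2)→insured(t2,f3) ✓  (l1,f3,t3)→insured(t3,f3) ✓  (l1,f4,t1)→insured(t1,f4) ✓  (l2,f4,t2)→insured(t2,f4) ✓  (l3,f1,t1)→insured(t1,f1) ✓  (l3,f1,t2)→insured(t2,f1) ✓  (l3,f2,t1)→insured(t1,f2) ✓  (l3,f2,t2)→insured(t2,f2) ✓  (l3,f3,t2)→insured(t2,f3) ✓  (l3,f4,t1)→insured(t1,f4) ✓  (l4,f2,t3)→insured(t3,f2) ✓  (l4,f5,t3)→insured(t3,f5) ✓
Every restrictor triple satisfies the scope.

True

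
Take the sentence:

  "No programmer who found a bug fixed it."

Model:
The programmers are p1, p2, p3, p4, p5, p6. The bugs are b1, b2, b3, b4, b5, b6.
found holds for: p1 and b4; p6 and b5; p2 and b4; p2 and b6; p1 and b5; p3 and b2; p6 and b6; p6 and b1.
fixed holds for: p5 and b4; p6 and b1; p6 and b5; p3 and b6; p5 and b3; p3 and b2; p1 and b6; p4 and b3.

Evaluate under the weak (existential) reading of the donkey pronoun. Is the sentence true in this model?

"it" takes "a bug" as antecedent — a donkey pronoun bound across the clause boundary.
Truth condition: for no (p,b) with found(p,b) does fixed(p,b) hold.
Restrictor pairs — does the scope hold? (p1,b4):fails  (p1,b5):fails  (p2,b4):fails  (p2,b6):fails  (p3,b2):holds  (p6,b1):holds  (p6,b5):holds  (p6,b6):fails
Scope holds for 3 pair(s), so the sentence is false.

False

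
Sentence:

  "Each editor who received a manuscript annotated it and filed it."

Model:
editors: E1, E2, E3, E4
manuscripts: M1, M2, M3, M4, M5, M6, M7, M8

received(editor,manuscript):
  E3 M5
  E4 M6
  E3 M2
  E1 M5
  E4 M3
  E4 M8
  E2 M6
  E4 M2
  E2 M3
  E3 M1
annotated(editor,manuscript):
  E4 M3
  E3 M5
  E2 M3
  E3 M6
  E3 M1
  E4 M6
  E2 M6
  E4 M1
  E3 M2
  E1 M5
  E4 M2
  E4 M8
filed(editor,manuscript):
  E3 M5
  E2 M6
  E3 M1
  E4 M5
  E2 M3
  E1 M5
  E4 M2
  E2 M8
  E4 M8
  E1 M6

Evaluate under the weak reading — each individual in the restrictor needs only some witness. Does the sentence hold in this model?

"it" takes "a manuscript" as antecedent — a donkey pronoun bound across the clause boundary.
Weak reading: every editor e with some received-manuscript has at least one received-manuscript m such that annotated(e,m) ∧ filed(e,m).
Per editor: E1:✓  E2:✓  E3:✓  E4:✓
Every editor in the restrictor has a witness.

True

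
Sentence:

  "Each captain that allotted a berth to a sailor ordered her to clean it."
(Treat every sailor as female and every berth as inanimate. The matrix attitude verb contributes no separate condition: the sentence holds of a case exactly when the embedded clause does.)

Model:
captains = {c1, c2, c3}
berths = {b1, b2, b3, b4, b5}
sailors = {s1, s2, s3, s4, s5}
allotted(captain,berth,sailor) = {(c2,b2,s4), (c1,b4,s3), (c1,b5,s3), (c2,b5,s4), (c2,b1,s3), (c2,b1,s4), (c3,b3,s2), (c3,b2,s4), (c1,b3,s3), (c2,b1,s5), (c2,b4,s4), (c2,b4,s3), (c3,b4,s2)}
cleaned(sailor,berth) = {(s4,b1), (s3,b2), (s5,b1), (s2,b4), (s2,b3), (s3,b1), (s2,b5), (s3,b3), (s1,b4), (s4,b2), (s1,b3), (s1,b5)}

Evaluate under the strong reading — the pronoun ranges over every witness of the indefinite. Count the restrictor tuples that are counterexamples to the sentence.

5

"her" takes "a sailor" as antecedent and "it" takes "a berth"; both are donkey pronouns co-varying with the restrictor.
Strong reading: for every (c,b,s) with allotted(c,b,s), cleaned(s,b).
Restrictor triples: (c1,b3,s3)→cleaned(s3,b3) ✓  (c1,b4,s3)→cleaned(s3,b4) ✗  (c1,b5,s3)→cleaned(s3,b5) ✗  (c2,b1,s3)→cleaned(s3,b1) ✓  (c2,b1,s4)→cleaned(s4,b1) ✓  (c2,b1,s5)→cleaned(s5,b1) ✓  (c2,b2,s4)→cleaned(s4,b2) ✓  (c2,b4,s3)→cleaned(s3,b4) ✗  (c2,b4,s4)→cleaned(s4,b4) ✗  (c2,b5,s4)→cleaned(s4,b5) ✗  (c3,b2,s4)→cleaned(s4,b2) ✓  (c3,b3,s2)→cleaned(s2,b3) ✓  (c3,b4,s2)→cleaned(s2,b4) ✓
Counterexamples (restrictor triples failing the scope): 5.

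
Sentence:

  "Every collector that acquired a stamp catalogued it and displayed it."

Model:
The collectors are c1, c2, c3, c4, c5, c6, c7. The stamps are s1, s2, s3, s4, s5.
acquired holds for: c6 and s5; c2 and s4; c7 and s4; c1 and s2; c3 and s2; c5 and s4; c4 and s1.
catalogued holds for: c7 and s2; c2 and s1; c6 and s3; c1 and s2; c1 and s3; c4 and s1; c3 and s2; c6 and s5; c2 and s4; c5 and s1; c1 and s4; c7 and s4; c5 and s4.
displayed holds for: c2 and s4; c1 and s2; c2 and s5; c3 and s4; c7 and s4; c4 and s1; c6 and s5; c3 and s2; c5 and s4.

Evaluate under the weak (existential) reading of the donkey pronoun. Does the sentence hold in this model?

"it" takes "a stamp" as antecedent — a donkey pronoun bound across the clause boundary.
Weak reading: every collector c with some acquired-stamp has at least one acquired-stamp s such that catalogued(c,s) ∧ displayed(c,s).
Per collector: c1:✓  c2:✓  c3:✓  c4:✓  c5:✓  c6:✓  c7:✓
Every collector in the restrictor has a witness.

True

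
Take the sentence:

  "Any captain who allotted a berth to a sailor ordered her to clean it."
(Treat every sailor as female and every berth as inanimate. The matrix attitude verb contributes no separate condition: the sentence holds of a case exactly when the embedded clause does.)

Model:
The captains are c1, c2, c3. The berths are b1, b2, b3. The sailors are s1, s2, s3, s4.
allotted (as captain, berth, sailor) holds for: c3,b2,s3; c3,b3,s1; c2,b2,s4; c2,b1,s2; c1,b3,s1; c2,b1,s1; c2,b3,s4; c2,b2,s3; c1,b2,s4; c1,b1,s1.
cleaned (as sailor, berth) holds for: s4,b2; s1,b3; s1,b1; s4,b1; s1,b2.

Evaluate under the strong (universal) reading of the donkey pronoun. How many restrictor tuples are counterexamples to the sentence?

"her" takes "a sailor" as antecedent and "it" takes "a berth"; both are donkey pronouns co-varying with the restrictor.
Strong reading: for every (c,b,s) with allotted(c,b,s), cleaned(s,b).
Restrictor triples: (c1,b1,s1)→cleaned(s1,b1) ✓  (c1,b2,s4)→cleaned(s4,b2) ✓  (c1,b3,s1)→cleaned(s1,b3) ✓  (c2,b1,s1)→cleaned(s1,b1) ✓  (c2,b1,s2)→cleaned(s2,b1) ✗  (c2,b2,s3)→cleaned(s3,b2) ✗  (c2,b2,s4)→cleaned(s4,b2) ✓  (c2,b3,s4)→cleaned(s4,b3) ✗  (c3,b2,s3)→cleaned(s3,b2) ✗  (c3,b3,s1)→cleaned(s1,b3) ✓
Counterexamples (restrictor triples failing the scope): 4.

4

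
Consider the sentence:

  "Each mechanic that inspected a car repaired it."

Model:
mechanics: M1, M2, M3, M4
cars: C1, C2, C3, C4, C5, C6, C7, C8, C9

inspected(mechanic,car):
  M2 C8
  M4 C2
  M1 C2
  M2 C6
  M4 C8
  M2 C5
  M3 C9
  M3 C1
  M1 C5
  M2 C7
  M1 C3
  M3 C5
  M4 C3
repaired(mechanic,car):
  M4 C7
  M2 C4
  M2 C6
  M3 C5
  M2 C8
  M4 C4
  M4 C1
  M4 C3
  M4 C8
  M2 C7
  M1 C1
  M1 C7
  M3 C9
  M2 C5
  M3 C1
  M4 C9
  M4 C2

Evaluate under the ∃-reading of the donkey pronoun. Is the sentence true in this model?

False

"it" takes "a car" as antecedent — a donkey pronoun bound across the clause boundary.
Weak reading: every mechanic m with some inspected-car has at least one inspected-car c such that repaired(m,c).
Per mechanic: M1:✗  M2:✓  M3:✓  M4:✓
M1 has no witness among its inspected-cars.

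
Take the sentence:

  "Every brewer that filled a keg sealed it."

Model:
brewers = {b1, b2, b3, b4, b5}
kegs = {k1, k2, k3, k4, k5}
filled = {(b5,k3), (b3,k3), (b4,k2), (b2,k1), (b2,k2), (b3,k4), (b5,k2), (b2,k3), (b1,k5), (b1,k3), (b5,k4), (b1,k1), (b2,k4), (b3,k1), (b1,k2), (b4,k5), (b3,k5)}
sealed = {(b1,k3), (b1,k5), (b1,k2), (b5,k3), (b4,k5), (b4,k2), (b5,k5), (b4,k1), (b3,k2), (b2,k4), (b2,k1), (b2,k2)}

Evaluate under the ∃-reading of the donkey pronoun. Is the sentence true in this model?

"it" takes "a keg" as antecedent — a donkey pronoun bound across the clause boundary.
Weak reading: every brewer b with some filled-keg has at least one filled-keg k such that sealed(b,k).
Per brewer: b1:✓  b2:✓  b3:✗  b4:✓  b5:✓
b3 has no witness among its filled-kegs.

False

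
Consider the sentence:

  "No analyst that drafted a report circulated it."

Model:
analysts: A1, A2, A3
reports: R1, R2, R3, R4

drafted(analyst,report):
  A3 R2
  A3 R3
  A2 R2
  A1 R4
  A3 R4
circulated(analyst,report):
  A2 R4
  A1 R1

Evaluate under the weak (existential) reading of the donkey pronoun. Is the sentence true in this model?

"it" takes "a report" as antecedent — a donkey pronoun bound across the clause boundary.
Truth condition: for no (a,r) with drafted(a,r) does circulated(a,r) hold.
Restrictor pairs — does the scope hold? (A1,R4):fails  (A2,R2):fails  (A3,R2):fails  (A3,R3):fails  (A3,R4):fails
Scope holds for no restrictor pair, so the sentence is true.

True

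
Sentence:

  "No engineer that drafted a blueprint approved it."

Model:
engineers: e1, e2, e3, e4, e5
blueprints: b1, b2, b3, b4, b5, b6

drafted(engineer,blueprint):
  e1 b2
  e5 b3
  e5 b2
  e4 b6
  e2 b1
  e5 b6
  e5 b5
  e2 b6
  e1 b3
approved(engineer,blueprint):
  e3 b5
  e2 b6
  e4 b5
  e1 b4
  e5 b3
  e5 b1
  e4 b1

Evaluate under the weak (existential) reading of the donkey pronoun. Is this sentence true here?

"it" takes "a blueprint" as antecedent — a donkey pronoun bound across the clause boundary.
Truth condition: for no (e,b) with drafted(e,b) does approved(e,b) hold.
Restrictor pairs — does the scope hold? (e1,b2):fails  (e1,b3):fails  (e2,b1):fails  (e2,b6):holds  (e4,b6):fails  (e5,b2):fails  (e5,b3):holds  (e5,b5):fails  (e5,b6):fails
Scope holds for 2 pair(s), so the sentence is false.

False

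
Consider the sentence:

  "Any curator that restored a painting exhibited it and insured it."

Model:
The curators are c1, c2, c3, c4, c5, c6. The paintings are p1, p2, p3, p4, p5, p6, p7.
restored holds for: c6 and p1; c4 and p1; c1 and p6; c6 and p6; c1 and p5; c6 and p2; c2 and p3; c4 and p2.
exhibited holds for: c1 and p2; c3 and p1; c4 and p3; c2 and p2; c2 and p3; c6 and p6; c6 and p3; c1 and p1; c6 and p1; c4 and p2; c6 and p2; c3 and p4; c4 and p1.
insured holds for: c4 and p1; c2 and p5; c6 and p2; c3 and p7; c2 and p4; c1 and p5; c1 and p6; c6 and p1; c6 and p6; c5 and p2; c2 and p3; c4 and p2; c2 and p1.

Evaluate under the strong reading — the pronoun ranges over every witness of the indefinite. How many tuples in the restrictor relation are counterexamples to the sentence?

"it" takes "a painting" as antecedent — a donkey pronoun bound across the clause boundary.
Strong reading: for every (c,p) with restored(c,p), exhibited(c,p) ∧ insured(c,p).
Restrictor pairs: (c1,p5) ✗  (c1,p6) ✗  (c2,p3) ✓  (c4,p1) ✓  (c4,p2) ✓  (c6,p1) ✓  (c6,p2) ✓  (c6,p6) ✓
Counterexamples (restrictor pairs failing the scope): 2.

2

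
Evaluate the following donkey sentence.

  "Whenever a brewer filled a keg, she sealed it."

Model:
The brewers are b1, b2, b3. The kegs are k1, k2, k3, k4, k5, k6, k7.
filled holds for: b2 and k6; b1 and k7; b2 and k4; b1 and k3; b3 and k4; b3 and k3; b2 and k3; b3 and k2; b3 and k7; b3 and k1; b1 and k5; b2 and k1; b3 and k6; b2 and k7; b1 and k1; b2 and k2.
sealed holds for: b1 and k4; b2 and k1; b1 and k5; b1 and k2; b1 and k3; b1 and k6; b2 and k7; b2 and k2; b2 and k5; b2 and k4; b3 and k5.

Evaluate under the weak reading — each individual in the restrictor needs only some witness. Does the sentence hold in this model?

"it" takes "a keg" as antecedent — a donkey pronoun bound across the clause boundary.
Weak reading: every brewer b with some filled-keg has at least one filled-keg k such that sealed(b,k).
Per brewer: b1:✓  b2:✓  b3:✗
b3 has no witness among its filled-kegs.

False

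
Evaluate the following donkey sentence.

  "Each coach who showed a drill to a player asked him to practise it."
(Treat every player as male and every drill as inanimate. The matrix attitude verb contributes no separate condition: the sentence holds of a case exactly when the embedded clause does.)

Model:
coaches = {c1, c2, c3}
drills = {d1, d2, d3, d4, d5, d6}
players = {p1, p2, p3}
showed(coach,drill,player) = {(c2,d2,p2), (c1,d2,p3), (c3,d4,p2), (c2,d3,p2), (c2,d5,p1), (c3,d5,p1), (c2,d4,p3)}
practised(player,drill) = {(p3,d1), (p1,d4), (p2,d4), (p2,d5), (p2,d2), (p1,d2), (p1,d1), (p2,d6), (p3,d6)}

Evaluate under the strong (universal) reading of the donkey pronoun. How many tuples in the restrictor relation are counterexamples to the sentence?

5

"him" takes "a player" as antecedent and "it" takes "a drill"; both are donkey pronouns co-varying with the restrictor.
Strong reading: for every (c,d,p) with showed(c,d,p), practised(p,d).
Restrictor triples: (c1,d2,p3)→practised(p3,d2) ✗  (c2,d2,p2)→practised(p2,d2) ✓  (c2,d3,p2)→practised(p2,d3) ✗  (c2,d4,p3)→practised(p3,d4) ✗  (c2,d5,p1)→practised(p1,d5) ✗  (c3,d4,p2)→practised(p2,d4) ✓  (c3,d5,p1)→practised(p1,d5) ✗
Counterexamples (restrictor triples failing the scope): 5.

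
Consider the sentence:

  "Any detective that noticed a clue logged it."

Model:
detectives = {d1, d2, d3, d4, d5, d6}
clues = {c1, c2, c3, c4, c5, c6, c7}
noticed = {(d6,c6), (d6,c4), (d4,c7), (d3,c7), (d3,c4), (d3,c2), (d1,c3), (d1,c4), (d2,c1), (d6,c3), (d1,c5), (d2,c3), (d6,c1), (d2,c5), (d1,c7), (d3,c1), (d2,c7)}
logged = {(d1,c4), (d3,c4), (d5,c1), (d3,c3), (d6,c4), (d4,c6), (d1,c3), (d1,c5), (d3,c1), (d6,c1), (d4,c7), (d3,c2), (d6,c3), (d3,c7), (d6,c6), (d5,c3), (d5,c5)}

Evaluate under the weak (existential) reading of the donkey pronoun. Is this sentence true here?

"it" takes "a clue" as antecedent — a donkey pronoun bound across the clause boundary.
Weak reading: every detective d with some noticed-clue has at least one noticed-clue c such that logged(d,c).
Per detective: d1:✓  d2:✗  d3:✓  d4:✓  d6:✓
d2 has no witness among its noticed-clues.

False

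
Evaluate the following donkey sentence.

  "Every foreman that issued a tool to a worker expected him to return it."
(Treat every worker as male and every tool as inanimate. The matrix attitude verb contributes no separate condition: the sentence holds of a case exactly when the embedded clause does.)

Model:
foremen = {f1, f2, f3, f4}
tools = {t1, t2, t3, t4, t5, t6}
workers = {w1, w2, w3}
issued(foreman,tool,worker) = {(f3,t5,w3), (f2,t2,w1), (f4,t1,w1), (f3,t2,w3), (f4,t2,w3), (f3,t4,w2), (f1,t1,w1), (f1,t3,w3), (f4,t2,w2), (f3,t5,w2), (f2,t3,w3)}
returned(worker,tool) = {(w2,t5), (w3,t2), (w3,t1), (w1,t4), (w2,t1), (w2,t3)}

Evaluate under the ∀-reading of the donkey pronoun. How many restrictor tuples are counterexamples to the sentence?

"him" takes "a worker" as antecedent and "it" takes "a tool"; both are donkey pronouns co-varying with the restrictor.
Strong reading: for every (f,t,w) with issued(f,t,w), returned(w,t).
Restrictor triples: (f1,t1,w1)→returned(w1,t1) ✗  (f1,t3,w3)→returned(w3,t3) ✗  (f2,t2,w1)→returned(w1,t2) ✗  (f2,t3,w3)→returned(w3,t3) ✗  (f3,t2,w3)→returned(w3,t2) ✓  (f3,t4,w2)→returned(w2,t4) ✗  (f3,t5,w2)→returned(w2,t5) ✓  (f3,t5,w3)→returned(w3,t5) ✗  (f4,t1,w1)→returned(w1,t1) ✗  (f4,t2,w2)→returned(w2,t2) ✗  (f4,t2,w3)→returned(w3,t2) ✓
Counterexamples (restrictor triples failing the scope): 8.

8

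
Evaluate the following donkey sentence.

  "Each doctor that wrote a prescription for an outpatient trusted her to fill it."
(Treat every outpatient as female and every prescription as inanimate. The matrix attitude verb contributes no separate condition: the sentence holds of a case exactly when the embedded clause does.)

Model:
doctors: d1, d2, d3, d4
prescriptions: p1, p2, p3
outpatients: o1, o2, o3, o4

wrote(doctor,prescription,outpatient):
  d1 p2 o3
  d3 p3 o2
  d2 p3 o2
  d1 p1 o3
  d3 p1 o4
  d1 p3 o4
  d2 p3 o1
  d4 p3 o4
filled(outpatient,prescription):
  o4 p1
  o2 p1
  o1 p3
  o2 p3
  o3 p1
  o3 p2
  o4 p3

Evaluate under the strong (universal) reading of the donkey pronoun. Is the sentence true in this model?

True

"her" takes "an outpatient" as antecedent and "it" takes "a prescription"; both are donkey pronouns co-varying with the restrictor.
Strong reading: for every (d,p,o) with wrote(d,p,o), filled(o,p).
Restrictor triples: (d1,p1,o3)→filled(o3,p1) ✓  (d1,p2,o3)→filled(o3,p2) ✓  (d1,p3,o4)→filled(o4,p3) ✓  (d2,p3,o1)→filled(o1,p3) ✓  (d2,p3,o2)→filled(o2,p3) ✓  (d3,p1,o4)→filled(o4,p1) ✓  (d3,p3,o2)→filled(o2,p3) ✓  (d4,p3,o4)→filled(o4,p3) ✓
Every restrictor triple satisfies the scope.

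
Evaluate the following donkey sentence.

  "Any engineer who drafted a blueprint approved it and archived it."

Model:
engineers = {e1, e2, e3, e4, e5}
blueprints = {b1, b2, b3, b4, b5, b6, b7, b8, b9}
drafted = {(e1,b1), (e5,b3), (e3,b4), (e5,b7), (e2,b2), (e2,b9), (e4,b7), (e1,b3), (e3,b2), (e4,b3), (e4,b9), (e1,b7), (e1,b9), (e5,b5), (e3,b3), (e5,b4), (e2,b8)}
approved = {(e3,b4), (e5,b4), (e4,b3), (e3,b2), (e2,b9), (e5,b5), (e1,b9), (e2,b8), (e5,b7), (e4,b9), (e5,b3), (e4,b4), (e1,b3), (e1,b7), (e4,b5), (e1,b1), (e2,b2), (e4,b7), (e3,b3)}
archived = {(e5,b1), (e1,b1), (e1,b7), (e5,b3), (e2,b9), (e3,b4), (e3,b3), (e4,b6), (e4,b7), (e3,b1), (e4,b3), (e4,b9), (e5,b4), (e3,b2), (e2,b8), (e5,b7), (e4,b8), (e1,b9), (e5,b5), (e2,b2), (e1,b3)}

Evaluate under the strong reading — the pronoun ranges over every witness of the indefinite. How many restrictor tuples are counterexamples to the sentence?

0

"it" takes "a blueprint" as antecedent — a donkey pronoun bound across the clause boundary.
Strong reading: for every (e,b) with drafted(e,b), approved(e,b) ∧ archived(e,b).
Restrictor pairs: (e1,b1) ✓  (e1,b3) ✓  (e1,b7) ✓  (e1,b9) ✓  (e2,b2) ✓  (e2,b8) ✓  (e2,b9) ✓  (e3,b2) ✓  (e3,b3) ✓  (e3,b4) ✓  (e4,b3) ✓  (e4,b7) ✓  (e4,b9) ✓  (e5,b3) ✓  (e5,b4) ✓  (e5,b5) ✓  (e5,b7) ✓
Counterexamples (restrictor pairs failing the scope): 0.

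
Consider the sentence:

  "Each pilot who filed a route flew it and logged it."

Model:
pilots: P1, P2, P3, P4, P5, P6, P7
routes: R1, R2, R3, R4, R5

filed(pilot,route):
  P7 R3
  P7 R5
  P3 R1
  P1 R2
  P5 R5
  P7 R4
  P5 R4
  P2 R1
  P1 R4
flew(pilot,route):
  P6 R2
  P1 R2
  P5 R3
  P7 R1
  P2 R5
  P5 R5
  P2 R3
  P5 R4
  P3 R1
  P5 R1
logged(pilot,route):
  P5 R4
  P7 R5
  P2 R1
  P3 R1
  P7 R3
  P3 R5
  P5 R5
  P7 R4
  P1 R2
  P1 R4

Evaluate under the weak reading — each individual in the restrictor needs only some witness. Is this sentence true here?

"it" takes "a route" as antecedent — a donkey pronoun bound across the clause boundary.
Weak reading: every pilot p with some filed-route has at least one filed-route r such that flew(p,r) ∧ logged(p,r).
Per pilot: P1:✓  P2:✗  P3:✓  P5:✓  P7:✗
P2 has no witness among its filed-routes.

False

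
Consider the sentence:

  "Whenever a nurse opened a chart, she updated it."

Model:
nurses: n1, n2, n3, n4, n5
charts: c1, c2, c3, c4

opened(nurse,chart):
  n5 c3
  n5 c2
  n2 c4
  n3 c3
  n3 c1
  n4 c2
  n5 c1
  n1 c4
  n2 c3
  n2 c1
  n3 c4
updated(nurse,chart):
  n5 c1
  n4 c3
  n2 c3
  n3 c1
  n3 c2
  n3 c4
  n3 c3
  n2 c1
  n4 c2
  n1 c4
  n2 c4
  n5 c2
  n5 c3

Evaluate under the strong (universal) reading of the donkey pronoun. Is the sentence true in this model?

True

"it" takes "a chart" as antecedent — a donkey pronoun bound across the clause boundary.
Strong reading: for every (n,c) with opened(n,c), updated(n,c).
Restrictor pairs: (n1,c4) ✓  (n2,c1) ✓  (n2,c3) ✓  (n2,c4) ✓  (n3,c1) ✓  (n3,c3) ✓  (n3,c4) ✓  (n4,c2) ✓  (n5,c1) ✓  (n5,c2) ✓  (n5,c3) ✓
Every restrictor pair satisfies the scope.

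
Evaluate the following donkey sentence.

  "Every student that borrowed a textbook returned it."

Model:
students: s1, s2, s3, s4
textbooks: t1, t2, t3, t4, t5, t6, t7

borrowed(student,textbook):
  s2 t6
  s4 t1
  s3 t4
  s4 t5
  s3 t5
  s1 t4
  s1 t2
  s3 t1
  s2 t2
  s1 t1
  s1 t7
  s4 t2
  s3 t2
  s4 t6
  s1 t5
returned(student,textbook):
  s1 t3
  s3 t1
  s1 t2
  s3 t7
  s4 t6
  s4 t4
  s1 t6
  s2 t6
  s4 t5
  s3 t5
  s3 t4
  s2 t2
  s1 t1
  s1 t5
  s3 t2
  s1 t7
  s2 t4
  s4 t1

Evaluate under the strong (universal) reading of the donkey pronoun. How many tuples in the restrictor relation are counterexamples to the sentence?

2

"it" takes "a textbook" as antecedent — a donkey pronoun bound across the clause boundary.
Strong reading: for every (s,t) with borrowed(s,t), returned(s,t).
Restrictor pairs: (s1,t1) ✓  (s1,t2) ✓  (s1,t4) ✗  (s1,t5) ✓  (s1,t7) ✓  (s2,t2) ✓  (s2,t6) ✓  (s3,t1) ✓  (s3,t2) ✓  (s3,t4) ✓  (s3,t5) ✓  (s4,t1) ✓  (s4,t2) ✗  (s4,t5) ✓  (s4,t6) ✓
Counterexamples (restrictor pairs failing the scope): 2.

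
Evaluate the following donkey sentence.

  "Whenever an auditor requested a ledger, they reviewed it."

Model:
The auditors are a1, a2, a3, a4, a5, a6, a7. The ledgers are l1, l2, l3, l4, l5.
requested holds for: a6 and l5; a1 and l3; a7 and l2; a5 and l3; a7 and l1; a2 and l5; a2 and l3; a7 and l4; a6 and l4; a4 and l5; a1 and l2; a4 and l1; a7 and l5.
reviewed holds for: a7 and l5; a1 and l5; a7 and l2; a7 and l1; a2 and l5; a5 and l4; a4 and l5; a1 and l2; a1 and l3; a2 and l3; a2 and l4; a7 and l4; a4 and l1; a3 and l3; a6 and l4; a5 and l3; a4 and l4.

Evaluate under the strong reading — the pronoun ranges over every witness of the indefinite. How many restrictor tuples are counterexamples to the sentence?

1

"it" takes "a ledger" as antecedent — a donkey pronoun bound across the clause boundary.
Strong reading: for every (a,l) with requested(a,l), reviewed(a,l).
Restrictor pairs: (a1,l2) ✓  (a1,l3) ✓  (a2,l3) ✓  (a2,l5) ✓  (a4,l1) ✓  (a4,l5) ✓  (a5,l3) ✓  (a6,l4) ✓  (a6,l5) ✗  (a7,l1) ✓  (a7,l2) ✓  (a7,l4) ✓  (a7,l5) ✓
Counterexamples (restrictor pairs failing the scope): 1.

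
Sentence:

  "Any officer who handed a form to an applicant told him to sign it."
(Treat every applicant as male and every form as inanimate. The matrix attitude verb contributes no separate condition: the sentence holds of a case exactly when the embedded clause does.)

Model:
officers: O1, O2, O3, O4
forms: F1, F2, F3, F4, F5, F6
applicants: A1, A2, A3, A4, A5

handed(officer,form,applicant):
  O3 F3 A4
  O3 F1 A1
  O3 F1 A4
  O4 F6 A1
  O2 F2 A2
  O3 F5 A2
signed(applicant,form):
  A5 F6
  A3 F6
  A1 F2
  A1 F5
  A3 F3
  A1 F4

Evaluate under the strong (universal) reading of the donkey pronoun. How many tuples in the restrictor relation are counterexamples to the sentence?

"him" takes "an applicant" as antecedent and "it" takes "a form"; both are donkey pronouns co-varying with the restrictor.
Strong reading: for every (o,f,a) with handed(o,f,a), signed(a,f).
Restrictor triples: (O2,F2,A2)→signed(A2,F2) ✗  (O3,F1,A1)→signed(A1,F1) ✗  (O3,F1,A4)→signed(A4,F1) ✗  (O3,F3,A4)→signed(A4,F3) ✗  (O3,F5,A2)→signed(A2,F5) ✗  (O4,F6,A1)→signed(A1,F6) ✗
Counterexamples (restrictor triples failing the scope): 6.

6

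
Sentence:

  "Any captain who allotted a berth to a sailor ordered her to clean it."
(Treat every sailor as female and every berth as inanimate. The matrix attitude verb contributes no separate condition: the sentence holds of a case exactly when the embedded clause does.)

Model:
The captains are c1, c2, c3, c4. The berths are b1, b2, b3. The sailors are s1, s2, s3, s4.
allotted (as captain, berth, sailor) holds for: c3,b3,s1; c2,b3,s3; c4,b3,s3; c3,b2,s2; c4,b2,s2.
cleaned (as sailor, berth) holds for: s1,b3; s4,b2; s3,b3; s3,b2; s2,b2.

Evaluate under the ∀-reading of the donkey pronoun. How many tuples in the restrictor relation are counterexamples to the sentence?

0

"her" takes "a sailor" as antecedent and "it" takes "a berth"; both are donkey pronouns co-varying with the restrictor.
Strong reading: for every (c,b,s) with allotted(c,b,s), cleaned(s,b).
Restrictor triples: (c2,b3,s3)→cleaned(s3,b3) ✓  (c3,b2,s2)→cleaned(s2,b2) ✓  (c3,b3,s1)→cleaned(s1,b3) ✓  (c4,b2,s2)→cleaned(s2,b2) ✓  (c4,b3,s3)→cleaned(s3,b3) ✓
Counterexamples (restrictor triples failing the scope): 0.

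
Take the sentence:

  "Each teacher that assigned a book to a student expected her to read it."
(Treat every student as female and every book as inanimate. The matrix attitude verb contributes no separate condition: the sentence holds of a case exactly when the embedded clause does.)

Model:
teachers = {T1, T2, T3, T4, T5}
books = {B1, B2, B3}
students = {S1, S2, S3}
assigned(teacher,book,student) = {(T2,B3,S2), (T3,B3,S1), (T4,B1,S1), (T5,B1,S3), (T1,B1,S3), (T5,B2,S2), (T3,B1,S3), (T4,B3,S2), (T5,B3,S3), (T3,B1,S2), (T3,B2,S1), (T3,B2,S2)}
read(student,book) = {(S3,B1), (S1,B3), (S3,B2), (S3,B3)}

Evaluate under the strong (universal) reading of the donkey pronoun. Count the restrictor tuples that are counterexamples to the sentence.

7

"her" takes "a student" as antecedent and "it" takes "a book"; both are donkey pronouns co-varying with the restrictor.
Strong reading: for every (t,b,s) with assigned(t,b,s), read(s,b).
Restrictor triples: (T1,B1,S3)→read(S3,B1) ✓  (T2,B3,S2)→read(S2,B3) ✗  (T3,B1,S2)→read(S2,B1) ✗  (T3,B1,S3)→read(S3,B1) ✓  (T3,B2,S1)→read(S1,B2) ✗  (T3,B2,S2)→read(S2,B2) ✗  (T3,B3,S1)→read(S1,B3) ✓  (T4,B1,S1)→read(S1,B1) ✗  (T4,B3,S2)→read(S2,B3) ✗  (T5,B1,S3)→read(S3,B1) ✓  (T5,B2,S2)→read(S2,B2) ✗  (T5,B3,S3)→read(S3,B3) ✓
Counterexamples (restrictor triples failing the scope): 7.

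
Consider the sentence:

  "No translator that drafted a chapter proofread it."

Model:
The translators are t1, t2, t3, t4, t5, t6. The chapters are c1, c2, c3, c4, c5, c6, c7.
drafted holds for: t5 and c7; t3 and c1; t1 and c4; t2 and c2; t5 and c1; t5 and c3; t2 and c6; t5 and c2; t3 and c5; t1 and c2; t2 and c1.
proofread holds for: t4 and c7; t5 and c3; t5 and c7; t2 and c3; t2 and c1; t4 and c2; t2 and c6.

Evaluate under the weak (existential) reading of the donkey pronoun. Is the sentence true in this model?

False

"it" takes "a chapter" as antecedent — a donkey pronoun bound across the clause boundary.
Truth condition: for no (t,c) with drafted(t,c) does proofread(t,c) hold.
Restrictor pairs — does the scope hold? (t1,c2):fails  (t1,c4):fails  (t2,c1):holds  (t2,c2):fails  (t2,c6):holds  (t3,c1):fails  (t3,c5):fails  (t5,c1):fails  (t5,c2):fails  (t5,c3):holds  (t5,c7):holds
Scope holds for 4 pair(s), so the sentence is false.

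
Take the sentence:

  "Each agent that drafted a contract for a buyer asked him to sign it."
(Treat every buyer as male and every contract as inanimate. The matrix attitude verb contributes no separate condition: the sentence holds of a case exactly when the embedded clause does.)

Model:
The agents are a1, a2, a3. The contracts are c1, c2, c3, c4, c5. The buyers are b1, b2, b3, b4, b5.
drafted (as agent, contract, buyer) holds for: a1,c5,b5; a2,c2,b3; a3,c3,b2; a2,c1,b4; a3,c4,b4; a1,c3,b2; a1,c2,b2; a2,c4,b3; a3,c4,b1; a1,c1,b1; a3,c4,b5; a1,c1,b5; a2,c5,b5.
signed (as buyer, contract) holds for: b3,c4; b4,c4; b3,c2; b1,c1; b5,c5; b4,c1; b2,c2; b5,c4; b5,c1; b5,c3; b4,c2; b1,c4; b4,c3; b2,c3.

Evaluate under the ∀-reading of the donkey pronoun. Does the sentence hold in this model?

True

"him" takes "a buyer" as antecedent and "it" takes "a contract"; both are donkey pronouns co-varying with the restrictor.
Strong reading: for every (a,c,b) with drafted(a,c,b), signed(b,c).
Restrictor triples: (a1,c1,b1)→signed(b1,c1) ✓  (a1,c1,b5)→signed(b5,c1) ✓  (a1,c2,b2)→signed(b2,c2) ✓  (a1,c3,b2)→signed(b2,c3) ✓  (a1,c5,b5)→signed(b5,c5) ✓  (a2,c1,b4)→signed(b4,c1) ✓  (a2,c2,b3)→signed(b3,c2) ✓  (a2,c4,b3)→signed(b3,c4) ✓  (a2,c5,b5)→signed(b5,c5) ✓  (a3,c3,b2)→signed(b2,c3) ✓  (a3,c4,b1)→signed(b1,c4) ✓  (a3,c4,b4)→signed(b4,c4) ✓  (a3,c4,b5)→signed(b5,c4) ✓
Every restrictor triple satisfies the scope.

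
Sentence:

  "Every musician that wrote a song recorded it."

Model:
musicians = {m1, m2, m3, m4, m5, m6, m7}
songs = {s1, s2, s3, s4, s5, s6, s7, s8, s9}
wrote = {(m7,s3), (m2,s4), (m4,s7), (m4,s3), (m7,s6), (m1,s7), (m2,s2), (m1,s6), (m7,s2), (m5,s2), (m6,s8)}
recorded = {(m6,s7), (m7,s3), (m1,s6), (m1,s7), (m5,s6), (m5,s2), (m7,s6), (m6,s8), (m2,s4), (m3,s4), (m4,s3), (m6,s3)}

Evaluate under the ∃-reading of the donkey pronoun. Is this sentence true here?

"it" takes "a song" as antecedent — a donkey pronoun bound across the clause boundary.
Weak reading: every musician m with some wrote-song has at least one wrote-song s such that recorded(m,s).
Per musician: m1:✓  m2:✓  m4:✓  m5:✓  m6:✓  m7:✓
Every musician in the restrictor has a witness.

True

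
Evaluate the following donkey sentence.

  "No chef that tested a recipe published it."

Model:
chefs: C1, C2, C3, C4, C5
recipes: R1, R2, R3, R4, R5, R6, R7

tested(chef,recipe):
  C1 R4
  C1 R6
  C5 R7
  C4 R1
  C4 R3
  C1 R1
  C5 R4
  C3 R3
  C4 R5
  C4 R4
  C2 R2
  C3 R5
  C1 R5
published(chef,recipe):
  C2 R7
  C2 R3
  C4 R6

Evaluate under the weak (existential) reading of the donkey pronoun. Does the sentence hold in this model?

"it" takes "a recipe" as antecedent — a donkey pronoun bound across the clause boundary.
Truth condition: for no (c,r) with tested(c,r) does published(c,r) hold.
Restrictor pairs — does the scope hold? (C1,R1):fails  (C1,R4):fails  (C1,R5):fails  (C1,R6):fails  (C2,R2):fails  (C3,R3):fails  (C3,R5):fails  (C4,R1):fails  (C4,R3):fails  (C4,R4):fails  (C4,R5):fails  (C5,R4):fails  (C5,R7):fails
Scope holds for no restrictor pair, so the sentence is true.

True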